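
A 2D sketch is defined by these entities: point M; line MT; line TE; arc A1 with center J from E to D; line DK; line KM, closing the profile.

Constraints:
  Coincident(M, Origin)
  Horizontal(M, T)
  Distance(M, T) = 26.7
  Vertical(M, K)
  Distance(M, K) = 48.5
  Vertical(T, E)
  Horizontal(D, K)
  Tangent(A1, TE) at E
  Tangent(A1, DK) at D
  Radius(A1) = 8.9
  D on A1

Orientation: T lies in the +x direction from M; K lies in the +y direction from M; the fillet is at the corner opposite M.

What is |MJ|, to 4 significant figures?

43.42

M is at the origin; MT is horizontal with |MT| = 26.7 and T on the +x side, so T = (26.70, 0.000). M and K share the same x with |MK| = 48.5 and K on the +y side, so K = (0.000, 48.50). The virtual corner opposite M is at (26.70, 48.50). A1 meets TE tangentially, so JE is at right angles to TE and A1 meets DK tangentially, so JD is at right angles to DK, with radius 8.9, so the center J sits 8.9 in from both sides at J = (17.80, 39.60). Then |MJ| = |J − M| = 43.42.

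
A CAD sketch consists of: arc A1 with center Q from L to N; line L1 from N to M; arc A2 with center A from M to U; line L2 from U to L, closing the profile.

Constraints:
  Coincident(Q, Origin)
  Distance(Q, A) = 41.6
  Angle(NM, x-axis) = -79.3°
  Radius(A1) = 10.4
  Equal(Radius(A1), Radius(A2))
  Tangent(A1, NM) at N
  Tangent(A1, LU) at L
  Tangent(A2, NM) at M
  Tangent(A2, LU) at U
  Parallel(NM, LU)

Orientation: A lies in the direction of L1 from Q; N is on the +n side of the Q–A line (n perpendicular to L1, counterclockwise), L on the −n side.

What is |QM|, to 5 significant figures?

42.880

The slot axis is L1's direction at -79.3°, so u = (cos -79.3°, sin -79.3°) = (0.18567, -0.98261) and n = (−sin -79.3°, cos -79.3°) = (0.98261, 0.18567). Q is at the origin and A lies 41.6 along u from Q, so A = 41.6·u = (7.7237, -40.877). Tangency of A1 to both parallel lines with radius 10.4 puts N and L at Q ± 10.4·n: N = (10.219, 1.9309), L = (-10.219, -1.9309). Equal radii place M and U the same way about A: M = A + 10.4·n = (17.943, -38.946), U = A − 10.4·n = (-2.4954, -42.808). Then |QM| = |M − Q| = 42.880.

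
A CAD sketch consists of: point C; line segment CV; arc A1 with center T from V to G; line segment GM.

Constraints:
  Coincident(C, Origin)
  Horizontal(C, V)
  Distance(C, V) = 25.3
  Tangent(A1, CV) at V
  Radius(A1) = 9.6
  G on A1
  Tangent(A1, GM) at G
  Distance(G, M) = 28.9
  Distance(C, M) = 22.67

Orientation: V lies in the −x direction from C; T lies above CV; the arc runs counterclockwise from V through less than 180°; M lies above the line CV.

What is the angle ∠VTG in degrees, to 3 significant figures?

43.6°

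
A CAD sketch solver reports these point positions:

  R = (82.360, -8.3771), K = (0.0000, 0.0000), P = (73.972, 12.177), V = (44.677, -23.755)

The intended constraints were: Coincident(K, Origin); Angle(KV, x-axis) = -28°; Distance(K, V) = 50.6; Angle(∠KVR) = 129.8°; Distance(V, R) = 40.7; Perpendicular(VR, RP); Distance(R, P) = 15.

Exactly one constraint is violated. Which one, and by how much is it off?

Distance(R, P) = 15 — off by 7.20.

K = (0.00, 0.00) ✓; KV at -28.00° ✓; |KV| = 50.60 ✓; ∠KVR = 129.8° ✓; |VR| = 40.70 ✓; ∠(VR, RP) = 90.00° ✓; |RP| = 22.20 ✗.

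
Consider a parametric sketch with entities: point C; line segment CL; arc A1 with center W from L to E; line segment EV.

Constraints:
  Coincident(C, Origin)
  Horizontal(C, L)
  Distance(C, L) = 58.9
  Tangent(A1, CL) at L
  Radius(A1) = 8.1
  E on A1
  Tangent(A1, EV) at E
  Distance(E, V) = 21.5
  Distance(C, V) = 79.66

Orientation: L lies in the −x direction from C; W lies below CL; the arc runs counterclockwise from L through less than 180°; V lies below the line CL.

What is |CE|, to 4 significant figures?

66.18

Checks: |WE| = 8.100 ✓; ∠(WE, EV) = 90.00° ✓; |EV| = 21.50 ✓; |CV| = 79.66 ✓.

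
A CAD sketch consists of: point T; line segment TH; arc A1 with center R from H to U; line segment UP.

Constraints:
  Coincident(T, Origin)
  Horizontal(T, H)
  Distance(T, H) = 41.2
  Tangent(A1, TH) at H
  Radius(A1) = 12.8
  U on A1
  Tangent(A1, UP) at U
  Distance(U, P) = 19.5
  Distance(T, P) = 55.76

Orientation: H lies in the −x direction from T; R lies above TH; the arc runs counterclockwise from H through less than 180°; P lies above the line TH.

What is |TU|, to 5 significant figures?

37.041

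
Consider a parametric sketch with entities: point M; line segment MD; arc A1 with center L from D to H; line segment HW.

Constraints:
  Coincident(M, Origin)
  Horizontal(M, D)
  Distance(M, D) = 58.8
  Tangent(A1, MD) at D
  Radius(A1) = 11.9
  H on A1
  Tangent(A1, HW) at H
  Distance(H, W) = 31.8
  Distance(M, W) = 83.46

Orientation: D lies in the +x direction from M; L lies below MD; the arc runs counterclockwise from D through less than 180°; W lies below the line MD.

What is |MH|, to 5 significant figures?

53.758

M is at the origin; M and D share the same y with |MD| = 58.8 and D on the +x side, so D = (58.800, 0.0000). The tangent condition forces LD to be normal to MD, so L = D + (0, -11.9) = (58.800, -11.900). Since LH ⟂ HW (tangency), |LW| = √(11.9² + 31.8²) = 33.954 regardless of where H sits on A1. So W lies on both circle(M, 83.46) and circle(L, 33.954); the below-MD intersection is W = (71.229, -43.497). H is the foot of the tangent from W: H = (49.955, -19.861).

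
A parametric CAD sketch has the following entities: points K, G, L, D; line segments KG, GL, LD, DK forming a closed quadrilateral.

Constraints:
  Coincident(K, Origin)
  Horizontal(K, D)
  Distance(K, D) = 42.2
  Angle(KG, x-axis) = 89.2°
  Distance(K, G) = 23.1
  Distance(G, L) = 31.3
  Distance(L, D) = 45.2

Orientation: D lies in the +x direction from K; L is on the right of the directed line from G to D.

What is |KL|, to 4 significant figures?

8.407

Checks: |GL| = 31.30 ✓; |LD| = 45.20 ✓.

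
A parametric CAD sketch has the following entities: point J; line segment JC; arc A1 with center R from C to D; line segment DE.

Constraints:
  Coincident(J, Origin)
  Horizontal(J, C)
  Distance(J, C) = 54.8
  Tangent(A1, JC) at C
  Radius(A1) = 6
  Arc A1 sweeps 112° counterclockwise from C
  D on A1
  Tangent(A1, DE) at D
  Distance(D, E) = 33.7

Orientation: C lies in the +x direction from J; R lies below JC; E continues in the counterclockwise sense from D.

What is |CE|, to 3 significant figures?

40.1

On A1, C sits at bearing 90° from R; a 112° counterclockwise sweep puts D at bearing 202°, so D = R + 6.0·(cos 202°, sin 202°) = (49.2, -8.25). Tangency of A1 to DE means the radius RD is perpendicular to DE, so DE runs along (−sin 202°, cos 202°); with |DE| = 33.7, E = (61.9, -39.5). Then |CE| = |E − C| = 40.1.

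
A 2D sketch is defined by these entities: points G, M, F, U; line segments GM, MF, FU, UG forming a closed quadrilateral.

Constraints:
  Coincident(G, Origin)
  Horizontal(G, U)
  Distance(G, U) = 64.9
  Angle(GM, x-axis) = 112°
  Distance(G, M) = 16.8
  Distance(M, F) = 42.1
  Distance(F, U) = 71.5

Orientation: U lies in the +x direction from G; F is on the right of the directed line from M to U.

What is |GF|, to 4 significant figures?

26.31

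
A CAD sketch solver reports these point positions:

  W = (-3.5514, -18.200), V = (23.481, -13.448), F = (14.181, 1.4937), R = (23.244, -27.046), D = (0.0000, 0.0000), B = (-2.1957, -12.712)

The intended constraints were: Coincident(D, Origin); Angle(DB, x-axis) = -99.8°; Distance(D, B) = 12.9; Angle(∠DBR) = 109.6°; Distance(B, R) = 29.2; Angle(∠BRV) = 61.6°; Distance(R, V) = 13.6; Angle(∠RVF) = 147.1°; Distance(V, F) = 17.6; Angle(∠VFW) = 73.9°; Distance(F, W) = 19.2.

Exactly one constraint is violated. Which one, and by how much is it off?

Distance(F, W) = 19.2 — off by 7.30.

D = (0.00, 0.00) ✓; DB at -99.80° ✓; |DB| = 12.90 ✓; ∠DBR = 109.6° ✓; |BR| = 29.20 ✓; ∠BRV = 61.60° ✓; |RV| = 13.60 ✓; ∠RVF = 147.1° ✓; |VF| = 17.60 ✓; ∠VFW = 73.90° ✓; |FW| = 26.50 ✗.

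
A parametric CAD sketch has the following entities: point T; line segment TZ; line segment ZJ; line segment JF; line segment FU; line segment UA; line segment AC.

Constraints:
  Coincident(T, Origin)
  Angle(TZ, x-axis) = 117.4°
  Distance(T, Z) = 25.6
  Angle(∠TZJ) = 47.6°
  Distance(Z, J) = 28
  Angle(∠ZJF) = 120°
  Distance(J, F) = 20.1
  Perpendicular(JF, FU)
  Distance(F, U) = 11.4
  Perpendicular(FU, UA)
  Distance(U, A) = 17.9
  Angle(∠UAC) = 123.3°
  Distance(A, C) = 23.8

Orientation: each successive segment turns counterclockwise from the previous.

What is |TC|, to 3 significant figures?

34.9

T is at the origin; TZ runs at 117.4° with length 25.6, so Z = (-11.8, 22.7). ∠TZJ = 47.6° gives ZJ at -110° from the x-axis; with |ZJ| = 28.0, J = (-21.4, -3.55). ∠ZJF = 120.0° gives JF at -50.2° from the x-axis; with |JF| = 20.1, F = (-8.58, -19.0). The perpendicularity gives FU at right angles to JF, so FU runs at 39.8°; with |FU| = 11.4, U = (0.175, -11.7). The perpendicularity gives UA at right angles to FU, so UA runs at 130°; with |UA| = 17.9, A = (-11.3, 2.06). ∠UAC = 123.3° gives AC at -174° from the x-axis; with |AC| = 23.8, C = (-34.9, -0.637). Then |TC| = |C − T| = 34.9.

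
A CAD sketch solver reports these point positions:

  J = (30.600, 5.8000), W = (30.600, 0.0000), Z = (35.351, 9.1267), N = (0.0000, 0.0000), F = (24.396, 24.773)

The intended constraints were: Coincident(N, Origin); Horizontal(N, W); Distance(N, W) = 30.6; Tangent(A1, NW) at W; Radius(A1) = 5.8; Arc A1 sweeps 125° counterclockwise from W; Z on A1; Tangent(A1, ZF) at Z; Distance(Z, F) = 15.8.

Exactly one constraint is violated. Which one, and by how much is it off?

Distance(Z, F) = 15.8 — off by 3.30.

N = (0.00, 0.00) ✓; N.y = 0.00, W.y = 0.00 ✓; |NW| = 30.60 ✓; ∠(JW, WN) = 90.00° ✓; |JW| = 5.800 ✓; bearing(J→Z) − bearing(J→W) = 125.0° ✓; |JZ| = 5.800 ✓; ∠(JZ, ZF) = 90.00° ✓; |ZF| = 19.10 ✗.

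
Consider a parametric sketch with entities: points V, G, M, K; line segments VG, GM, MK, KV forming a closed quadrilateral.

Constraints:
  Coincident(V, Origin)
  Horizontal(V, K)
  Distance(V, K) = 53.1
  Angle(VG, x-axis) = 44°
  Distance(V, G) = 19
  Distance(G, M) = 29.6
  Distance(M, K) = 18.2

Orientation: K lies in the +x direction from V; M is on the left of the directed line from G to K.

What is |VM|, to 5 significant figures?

45.814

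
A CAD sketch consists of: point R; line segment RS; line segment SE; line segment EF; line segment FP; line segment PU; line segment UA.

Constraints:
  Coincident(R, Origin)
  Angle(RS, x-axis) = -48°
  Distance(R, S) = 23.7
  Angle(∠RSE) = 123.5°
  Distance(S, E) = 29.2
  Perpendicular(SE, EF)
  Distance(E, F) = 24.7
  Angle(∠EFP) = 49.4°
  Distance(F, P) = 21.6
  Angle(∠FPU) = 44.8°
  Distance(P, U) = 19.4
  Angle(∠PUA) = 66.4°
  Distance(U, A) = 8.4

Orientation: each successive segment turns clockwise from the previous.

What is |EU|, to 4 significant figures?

9.682

R is at the origin; RS runs at -48.0° with length 23.7, so S = (15.86, -17.61). ∠RSE = 123.5° gives SE at -104.5° from the x-axis; with |SE| = 29.2, E = (8.547, -45.88). The perpendicularity gives EF at right angles to SE, so EF runs at 165.5°; with |EF| = 24.7, F = (-15.37, -39.70). ∠EFP = 49.4° gives FP at 34.90° from the x-axis; with |FP| = 21.6, P = (2.349, -27.34). ∠FPU = 44.8° gives PU at -100.3° from the x-axis; with |PU| = 19.4, U = (-1.119, -46.43). Then |EU| = |U − E| = 9.682.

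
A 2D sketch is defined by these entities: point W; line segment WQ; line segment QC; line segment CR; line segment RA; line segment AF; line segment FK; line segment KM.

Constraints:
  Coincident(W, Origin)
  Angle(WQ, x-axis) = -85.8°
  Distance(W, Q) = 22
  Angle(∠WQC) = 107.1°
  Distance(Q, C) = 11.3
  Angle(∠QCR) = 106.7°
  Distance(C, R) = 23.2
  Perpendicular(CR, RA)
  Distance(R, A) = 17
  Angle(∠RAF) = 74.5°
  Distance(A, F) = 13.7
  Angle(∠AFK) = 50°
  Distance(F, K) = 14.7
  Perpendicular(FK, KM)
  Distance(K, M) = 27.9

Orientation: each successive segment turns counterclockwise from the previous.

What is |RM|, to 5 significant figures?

31.637

W is at the origin; WQ runs at -85.8° with length 22.0, so Q = (1.6112, -21.941). ∠WQC = 107.1° gives QC at -12.900° from the x-axis; with |QC| = 11.3, C = (12.626, -24.464). ∠QCR = 106.7° gives CR at 60.400° from the x-axis; with |CR| = 23.2, R = (24.085, -4.2914). The perpendicularity gives RA at right angles to CR, so RA runs at 150.40°; with |RA| = 17.0, A = (9.3041, 4.1056). ∠RAF = 74.5° gives AF at -104.10° from the x-axis; with |AF| = 13.7, F = (5.9666, -9.1816). ∠AFK = 50.0° gives FK at 25.900° from the x-axis; with |FK| = 14.7, K = (19.190, -2.7606). FK is perpendicular to KM, so KM runs at 115.90°; with |KM| = 27.9, M = (7.0033, 22.337). Then |RM| = |M − R| = 31.637.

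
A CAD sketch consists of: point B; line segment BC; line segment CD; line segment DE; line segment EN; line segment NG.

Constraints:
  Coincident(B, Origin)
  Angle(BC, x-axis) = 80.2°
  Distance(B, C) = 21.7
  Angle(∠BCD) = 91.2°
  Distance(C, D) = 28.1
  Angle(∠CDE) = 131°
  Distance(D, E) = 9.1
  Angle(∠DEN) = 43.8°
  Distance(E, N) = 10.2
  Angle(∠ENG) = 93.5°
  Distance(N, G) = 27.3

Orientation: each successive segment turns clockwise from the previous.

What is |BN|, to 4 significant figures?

29.01

B is at the origin; BC runs at 80.2° with length 21.7, so C = (3.694, 21.38). ∠BCD = 91.2° gives CD at -8.600° from the x-axis; with |CD| = 28.1, D = (31.48, 17.18). ∠CDE = 131.0° gives DE at -57.60° from the x-axis; with |DE| = 9.1, E = (36.35, 9.498). ∠DEN = 43.8° gives EN at 166.2° from the x-axis; with |EN| = 10.2, N = (26.45, 11.93). Then |BN| = |N − B| = 29.01.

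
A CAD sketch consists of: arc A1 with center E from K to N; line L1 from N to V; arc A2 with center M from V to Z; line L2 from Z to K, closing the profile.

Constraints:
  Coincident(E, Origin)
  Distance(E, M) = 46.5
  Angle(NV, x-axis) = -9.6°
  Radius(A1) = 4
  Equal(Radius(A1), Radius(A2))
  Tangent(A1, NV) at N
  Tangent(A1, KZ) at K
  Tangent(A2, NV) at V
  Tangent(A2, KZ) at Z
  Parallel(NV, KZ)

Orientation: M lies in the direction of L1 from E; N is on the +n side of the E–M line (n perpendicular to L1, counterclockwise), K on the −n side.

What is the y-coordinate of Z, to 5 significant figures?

-11.699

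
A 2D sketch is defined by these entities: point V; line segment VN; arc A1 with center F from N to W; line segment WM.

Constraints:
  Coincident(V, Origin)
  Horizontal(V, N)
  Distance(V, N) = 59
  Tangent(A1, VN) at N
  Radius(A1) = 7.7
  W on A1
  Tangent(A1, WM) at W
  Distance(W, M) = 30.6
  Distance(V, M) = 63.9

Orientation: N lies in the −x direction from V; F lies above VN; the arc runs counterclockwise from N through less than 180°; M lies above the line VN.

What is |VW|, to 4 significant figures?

51.87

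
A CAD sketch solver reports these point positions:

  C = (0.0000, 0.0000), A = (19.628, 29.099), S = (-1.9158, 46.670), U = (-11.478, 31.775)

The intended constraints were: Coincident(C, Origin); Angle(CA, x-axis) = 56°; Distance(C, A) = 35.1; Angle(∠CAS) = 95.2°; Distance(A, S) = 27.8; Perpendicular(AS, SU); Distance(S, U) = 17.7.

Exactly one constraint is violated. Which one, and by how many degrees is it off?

Perpendicular(AS, SU) — off by 6.50°.

C = (0.00, 0.00) ✓; CA at 56.00° ✓; |CA| = 35.10 ✓; ∠CAS = 95.20° ✓; |AS| = 27.80 ✓; ∠(AS, SU) = 96.50° ✗; |SU| = 17.70 ✓.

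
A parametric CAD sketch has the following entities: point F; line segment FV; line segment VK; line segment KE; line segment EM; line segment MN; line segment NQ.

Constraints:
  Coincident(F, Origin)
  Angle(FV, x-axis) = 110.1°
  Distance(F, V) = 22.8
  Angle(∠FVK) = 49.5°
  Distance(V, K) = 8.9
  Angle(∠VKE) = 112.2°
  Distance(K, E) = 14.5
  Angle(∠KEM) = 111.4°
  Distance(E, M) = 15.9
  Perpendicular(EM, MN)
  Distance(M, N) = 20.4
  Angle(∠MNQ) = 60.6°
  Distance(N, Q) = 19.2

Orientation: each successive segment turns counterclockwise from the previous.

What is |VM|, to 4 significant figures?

24.56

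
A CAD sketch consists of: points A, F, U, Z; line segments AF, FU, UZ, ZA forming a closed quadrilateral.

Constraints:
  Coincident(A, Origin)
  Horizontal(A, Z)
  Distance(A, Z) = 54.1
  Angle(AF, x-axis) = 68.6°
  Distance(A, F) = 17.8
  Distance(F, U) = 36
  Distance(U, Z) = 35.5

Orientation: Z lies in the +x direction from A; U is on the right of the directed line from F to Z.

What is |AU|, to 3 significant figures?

27.3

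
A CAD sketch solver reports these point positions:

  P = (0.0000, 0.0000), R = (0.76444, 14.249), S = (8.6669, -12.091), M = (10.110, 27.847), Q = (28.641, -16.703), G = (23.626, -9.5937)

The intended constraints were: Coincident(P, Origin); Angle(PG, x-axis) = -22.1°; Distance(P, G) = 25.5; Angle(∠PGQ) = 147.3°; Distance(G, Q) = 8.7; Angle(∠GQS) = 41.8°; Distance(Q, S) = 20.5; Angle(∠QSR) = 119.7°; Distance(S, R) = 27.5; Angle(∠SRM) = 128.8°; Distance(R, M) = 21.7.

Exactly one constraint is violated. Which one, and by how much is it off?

Distance(R, M) = 21.7 — off by 5.20.

P = (0.00, 0.00) ✓; PG at -22.10° ✓; |PG| = 25.50 ✓; ∠PGQ = 147.3° ✓; |GQ| = 8.700 ✓; ∠GQS = 41.80° ✓; |QS| = 20.50 ✓; ∠QSR = 119.7° ✓; |SR| = 27.50 ✓; ∠SRM = 128.8° ✓; |RM| = 16.50 ✗.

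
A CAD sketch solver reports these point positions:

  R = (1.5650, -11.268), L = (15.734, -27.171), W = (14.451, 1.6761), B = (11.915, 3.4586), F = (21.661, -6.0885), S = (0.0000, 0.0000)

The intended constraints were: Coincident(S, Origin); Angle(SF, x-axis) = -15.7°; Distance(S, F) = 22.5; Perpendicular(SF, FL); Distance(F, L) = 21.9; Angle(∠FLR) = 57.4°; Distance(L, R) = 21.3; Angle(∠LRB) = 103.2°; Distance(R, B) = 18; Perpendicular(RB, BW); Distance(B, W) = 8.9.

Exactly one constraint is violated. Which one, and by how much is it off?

Distance(B, W) = 8.9 — off by 5.80.

S = (0.00, 0.00) ✓; SF at -15.70° ✓; |SF| = 22.50 ✓; ∠(SF, FL) = 90.00° ✓; |FL| = 21.90 ✓; ∠FLR = 57.40° ✓; |LR| = 21.30 ✓; ∠LRB = 103.2° ✓; |RB| = 18.00 ✓; ∠(RB, BW) = 90.00° ✓; |BW| = 3.100 ✗.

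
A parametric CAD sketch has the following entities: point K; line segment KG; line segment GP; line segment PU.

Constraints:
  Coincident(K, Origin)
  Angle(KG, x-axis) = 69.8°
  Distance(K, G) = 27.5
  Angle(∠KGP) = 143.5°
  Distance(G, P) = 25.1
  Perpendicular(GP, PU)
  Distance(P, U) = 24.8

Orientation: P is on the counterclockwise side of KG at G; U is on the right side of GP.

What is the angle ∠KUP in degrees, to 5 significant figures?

48.916°

K is at the origin; KG runs at 69.8° with length 27.5, so G = 27.5·(cos 69.8°, sin 69.8°) = (9.4957, 25.809). ∠KGP = 143.5°, so GP runs at 69.8° + (180° − 143.5°) = 106.30° from the x-axis; with |GP| = 25.1, P = G + 25.1·(cos 106.30°, sin 106.30°) = (2.4510, 49.900). GP ⟂ PU; with |PU| = 24.8 on the right of GP, U = P + 24.8·(0.95981, 0.28067) = (26.254, 56.860). Then cos ∠KUP = UK·UP / (|UK||UP|), giving 48.916°.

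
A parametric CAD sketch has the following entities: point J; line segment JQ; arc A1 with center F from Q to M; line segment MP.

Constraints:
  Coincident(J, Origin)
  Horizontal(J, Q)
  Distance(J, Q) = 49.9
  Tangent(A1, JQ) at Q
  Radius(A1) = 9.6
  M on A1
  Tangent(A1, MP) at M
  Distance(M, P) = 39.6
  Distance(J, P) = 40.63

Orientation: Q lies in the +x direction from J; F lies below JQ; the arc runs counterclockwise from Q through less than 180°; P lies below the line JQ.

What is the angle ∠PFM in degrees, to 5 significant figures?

76.373°

Checks: |FM| = 9.600 ✓; ∠(FM, MP) = 90.00° ✓; |MP| = 39.60 ✓; |JP| = 40.63 ✓.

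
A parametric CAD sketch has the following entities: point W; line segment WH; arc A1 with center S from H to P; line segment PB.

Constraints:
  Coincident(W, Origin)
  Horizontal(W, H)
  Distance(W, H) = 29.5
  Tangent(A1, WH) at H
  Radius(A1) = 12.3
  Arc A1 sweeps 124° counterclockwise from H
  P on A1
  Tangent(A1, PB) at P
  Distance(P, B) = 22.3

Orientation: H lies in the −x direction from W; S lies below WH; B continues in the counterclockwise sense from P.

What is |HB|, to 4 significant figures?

37.73

W is at the origin; WH is horizontal with |WH| = 29.5 and H on the −x side, so H = (-29.50, 0.000). The tangent condition forces SH to be normal to WH, so S = H + (0, -12.3) = (-29.50, -12.30). On A1, H sits at bearing 90° from S; a 124° counterclockwise sweep puts P at bearing 214°, so P = S + 12.3·(cos 214°, sin 214°) = (-39.70, -19.18). A1 meets PB tangentially, so SP is at right angles to PB, so PB runs along (−sin 214°, cos 214°); with |PB| = 22.3, B = (-27.23, -37.67). Then |HB| = |B − H| = 37.73.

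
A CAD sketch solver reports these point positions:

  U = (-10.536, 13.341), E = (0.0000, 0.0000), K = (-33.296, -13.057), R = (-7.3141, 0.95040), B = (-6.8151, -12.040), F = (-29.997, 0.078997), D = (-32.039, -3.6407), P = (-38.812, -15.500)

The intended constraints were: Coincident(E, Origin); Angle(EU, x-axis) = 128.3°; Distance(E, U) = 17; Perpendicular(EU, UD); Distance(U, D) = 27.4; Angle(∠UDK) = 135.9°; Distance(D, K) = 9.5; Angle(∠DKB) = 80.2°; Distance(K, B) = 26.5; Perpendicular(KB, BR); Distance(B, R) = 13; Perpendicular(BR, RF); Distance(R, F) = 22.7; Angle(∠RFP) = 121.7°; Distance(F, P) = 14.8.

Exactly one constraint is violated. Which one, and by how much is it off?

Distance(F, P) = 14.8 — off by 3.10.

E = (0.00, 0.00) ✓; EU at 128.3° ✓; |EU| = 17.00 ✓; ∠(EU, UD) = 90.00° ✓; |UD| = 27.40 ✓; ∠UDK = 135.9° ✓; |DK| = 9.500 ✓; ∠DKB = 80.20° ✓; |KB| = 26.50 ✓; ∠(KB, BR) = 90.00° ✓; |BR| = 13.00 ✓; ∠(BR, RF) = 90.00° ✓; |RF| = 22.70 ✓; ∠RFP = 121.7° ✓; |FP| = 17.90 ✗.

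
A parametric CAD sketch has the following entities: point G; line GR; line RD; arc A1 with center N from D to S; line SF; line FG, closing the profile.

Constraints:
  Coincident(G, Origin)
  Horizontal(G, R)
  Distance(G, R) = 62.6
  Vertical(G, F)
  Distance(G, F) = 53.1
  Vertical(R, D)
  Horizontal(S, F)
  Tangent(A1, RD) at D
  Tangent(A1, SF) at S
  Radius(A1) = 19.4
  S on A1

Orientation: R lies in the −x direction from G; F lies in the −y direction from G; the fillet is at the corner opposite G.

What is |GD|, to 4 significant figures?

71.09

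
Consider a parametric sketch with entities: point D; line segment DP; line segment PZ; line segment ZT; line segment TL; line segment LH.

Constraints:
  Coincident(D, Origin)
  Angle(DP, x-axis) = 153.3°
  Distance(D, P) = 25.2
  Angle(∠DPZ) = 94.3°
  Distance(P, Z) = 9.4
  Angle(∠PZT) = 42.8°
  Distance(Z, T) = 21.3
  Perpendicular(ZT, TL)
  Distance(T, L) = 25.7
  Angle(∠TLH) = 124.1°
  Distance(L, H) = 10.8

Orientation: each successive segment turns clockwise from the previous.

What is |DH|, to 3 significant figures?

44.5

D is at the origin; DP runs at 153.3° with length 25.2, so P = (-22.5, 11.3). ∠DPZ = 94.3° gives PZ at 67.6° from the x-axis; with |PZ| = 9.4, Z = (-18.9, 20.0). ∠PZT = 42.8° gives ZT at -69.6° from the x-axis; with |ZT| = 21.3, T = (-11.5, 0.0495). The perpendicularity gives TL at right angles to ZT, so TL runs at -160°; with |TL| = 25.7, L = (-35.6, -8.91). ∠TLH = 124.1° gives LH at 144° from the x-axis; with |LH| = 10.8, H = (-44.4, -2.64). Then |DH| = |H − D| = 44.5.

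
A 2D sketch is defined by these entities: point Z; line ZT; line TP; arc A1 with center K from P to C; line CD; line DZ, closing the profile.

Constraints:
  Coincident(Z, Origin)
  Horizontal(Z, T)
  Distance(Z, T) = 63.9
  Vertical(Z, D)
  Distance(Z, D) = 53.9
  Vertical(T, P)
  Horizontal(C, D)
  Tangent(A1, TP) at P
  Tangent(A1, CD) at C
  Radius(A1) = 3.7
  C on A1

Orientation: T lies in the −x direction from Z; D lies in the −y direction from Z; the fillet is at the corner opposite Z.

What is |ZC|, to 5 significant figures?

80.804

Z is at the origin; ZT is horizontal with |ZT| = 63.9 and T on the −x side, so T = (-63.900, 0.0000). ZD is vertical with |ZD| = 53.9 and D on the −y side, so D = (0.0000, -53.900). The virtual corner opposite Z is at (-63.900, -53.900). A1 meets TP tangentially, so KP is at right angles to TP and since A1 is tangent to CD there, KC ⟂ CD, with radius 3.7, so the center K sits 3.7 in from both sides at K = (-60.200, -50.200). That places the tangent points at P = (-63.900, -50.200) on TP and C = (-60.200, -53.900) on CD. Then |ZC| = |C − Z| = 80.804.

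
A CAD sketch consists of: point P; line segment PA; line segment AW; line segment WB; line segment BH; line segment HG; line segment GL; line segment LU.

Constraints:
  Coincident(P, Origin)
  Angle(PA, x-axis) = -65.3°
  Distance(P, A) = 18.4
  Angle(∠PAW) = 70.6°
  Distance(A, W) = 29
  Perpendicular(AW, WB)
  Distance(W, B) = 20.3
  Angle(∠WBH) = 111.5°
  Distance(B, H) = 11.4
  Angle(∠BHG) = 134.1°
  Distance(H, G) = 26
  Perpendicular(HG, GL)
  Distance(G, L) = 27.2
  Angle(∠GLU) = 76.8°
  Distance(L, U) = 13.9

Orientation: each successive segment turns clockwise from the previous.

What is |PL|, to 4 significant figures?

28.39

∠BHG = 134.1° gives HG at -19.10° from the x-axis; with |HG| = 26.0, G = (11.68, -2.550). HG is perpendicular to GL, so GL runs at -109.1°; with |GL| = 27.2, L = (2.781, -28.25). Then |PL| = |L − P| = 28.39.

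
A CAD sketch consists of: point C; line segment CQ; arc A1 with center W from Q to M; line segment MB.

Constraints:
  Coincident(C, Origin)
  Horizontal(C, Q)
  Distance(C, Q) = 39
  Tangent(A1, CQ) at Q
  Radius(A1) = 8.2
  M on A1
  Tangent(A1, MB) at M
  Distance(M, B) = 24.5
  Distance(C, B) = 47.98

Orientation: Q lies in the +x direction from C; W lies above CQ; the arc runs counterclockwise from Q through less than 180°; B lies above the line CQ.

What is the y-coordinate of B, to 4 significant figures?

33.60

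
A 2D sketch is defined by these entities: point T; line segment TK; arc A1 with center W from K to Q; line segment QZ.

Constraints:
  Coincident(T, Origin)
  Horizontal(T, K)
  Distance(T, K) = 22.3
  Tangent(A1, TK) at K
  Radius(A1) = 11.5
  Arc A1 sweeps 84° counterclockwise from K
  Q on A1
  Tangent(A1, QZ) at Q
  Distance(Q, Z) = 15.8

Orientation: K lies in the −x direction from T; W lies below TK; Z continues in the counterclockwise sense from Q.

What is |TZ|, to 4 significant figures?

43.92

On A1, K sits at bearing 90° from W; an 84° counterclockwise sweep puts Q at bearing 174°, so Q = W + 11.5·(cos 174°, sin 174°) = (-33.74, -10.30). Since A1 is tangent to QZ there, WQ ⟂ QZ, so QZ runs along (−sin 174°, cos 174°); with |QZ| = 15.8, Z = (-35.39, -26.01). Then |TZ| = |Z − T| = 43.92.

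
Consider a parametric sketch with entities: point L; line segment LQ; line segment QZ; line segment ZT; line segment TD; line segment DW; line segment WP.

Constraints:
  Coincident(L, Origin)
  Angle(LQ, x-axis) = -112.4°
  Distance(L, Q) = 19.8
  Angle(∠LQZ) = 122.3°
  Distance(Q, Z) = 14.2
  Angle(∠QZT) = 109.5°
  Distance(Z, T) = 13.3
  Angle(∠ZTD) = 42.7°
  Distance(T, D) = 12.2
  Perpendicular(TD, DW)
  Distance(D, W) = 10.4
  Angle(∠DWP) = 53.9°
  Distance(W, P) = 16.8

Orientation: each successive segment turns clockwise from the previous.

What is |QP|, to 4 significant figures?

23.79

L is at the origin; LQ runs at -112.4° with length 19.8, so Q = (-7.545, -18.31). ∠LQZ = 122.3° gives QZ at -170.1° from the x-axis; with |QZ| = 14.2, Z = (-21.53, -20.75). ∠QZT = 109.5° gives ZT at 119.4° from the x-axis; with |ZT| = 13.3, T = (-28.06, -9.160). ∠ZTD = 42.7° gives TD at -17.90° from the x-axis; with |TD| = 12.2, D = (-16.45, -12.91). TD ⟂ DW, so DW runs at -107.9°; with |DW| = 10.4, W = (-19.65, -22.81). ∠DWP = 53.9° gives WP at 126.0° from the x-axis; with |WP| = 16.8, P = (-29.52, -9.215). Then |QP| = |P − Q| = 23.79.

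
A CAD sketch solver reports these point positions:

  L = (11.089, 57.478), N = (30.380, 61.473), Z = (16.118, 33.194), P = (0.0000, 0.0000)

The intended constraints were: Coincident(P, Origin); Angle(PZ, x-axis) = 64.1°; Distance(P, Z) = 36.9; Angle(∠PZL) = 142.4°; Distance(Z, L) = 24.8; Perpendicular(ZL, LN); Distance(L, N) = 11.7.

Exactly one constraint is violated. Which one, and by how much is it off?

Distance(L, N) = 11.7 — off by 8.00.

P = (0.00, 0.00) ✓; PZ at 64.10° ✓; |PZ| = 36.90 ✓; ∠PZL = 142.4° ✓; |ZL| = 24.80 ✓; ∠(ZL, LN) = 90.00° ✓; |LN| = 19.70 ✗.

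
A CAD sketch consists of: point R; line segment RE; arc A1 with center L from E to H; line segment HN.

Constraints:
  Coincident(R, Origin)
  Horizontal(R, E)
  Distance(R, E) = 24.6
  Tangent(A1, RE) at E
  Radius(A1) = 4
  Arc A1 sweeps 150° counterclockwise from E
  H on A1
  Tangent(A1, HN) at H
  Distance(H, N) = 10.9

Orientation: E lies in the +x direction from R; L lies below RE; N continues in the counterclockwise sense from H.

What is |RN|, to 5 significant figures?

34.544

R is at the origin; R and E share the same y with |RE| = 24.6 and E on the +x side, so E = (24.600, 0.0000). Since A1 is tangent to RE there, LE ⟂ RE, so L = E + (0, -4) = (24.600, -4.0000). On A1, E sits at bearing 90° from L; a 150° counterclockwise sweep puts H at bearing 240°, so H = L + 4.0·(cos 240°, sin 240°) = (22.600, -7.4641). A1 meets HN tangentially, so LH is at right angles to HN, so HN runs along (−sin 240°, cos 240°); with |HN| = 10.9, N = (32.040, -12.914). Then |RN| = |N − R| = 34.544.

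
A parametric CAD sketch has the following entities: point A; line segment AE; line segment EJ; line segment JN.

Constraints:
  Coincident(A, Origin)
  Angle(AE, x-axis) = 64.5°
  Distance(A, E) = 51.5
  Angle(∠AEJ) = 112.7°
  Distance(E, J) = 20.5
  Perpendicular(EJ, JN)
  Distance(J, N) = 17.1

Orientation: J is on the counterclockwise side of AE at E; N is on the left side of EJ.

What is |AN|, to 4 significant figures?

50.55

∠AEJ = 112.7°, so EJ runs at 64.5° + (180° − 112.7°) = 131.8° from the x-axis; with |EJ| = 20.5, J = E + 20.5·(cos 131.8°, sin 131.8°) = (8.507, 61.77). The perpendicularity gives JN at right angles to EJ; with |JN| = 17.1 on the left of EJ, N = J + 17.1·(-0.7455, -0.6665) = (-4.240, 50.37). Then |AN| = |N − A| = 50.55.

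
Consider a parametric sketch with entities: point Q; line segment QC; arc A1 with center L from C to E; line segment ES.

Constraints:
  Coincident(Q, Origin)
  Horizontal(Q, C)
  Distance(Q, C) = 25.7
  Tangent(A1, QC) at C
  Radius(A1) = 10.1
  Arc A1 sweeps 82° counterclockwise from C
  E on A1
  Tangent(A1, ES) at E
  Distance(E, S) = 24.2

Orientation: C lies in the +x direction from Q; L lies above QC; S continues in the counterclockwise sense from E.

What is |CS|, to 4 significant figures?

35.29

Q is at the origin; Q and C share the same y with |QC| = 25.7 and C on the +x side, so C = (25.70, 0.000). Since A1 is tangent to QC there, LC ⟂ QC, so L = C + (0, 10.1) = (25.70, 10.10). On A1, C sits at bearing -90° from L; an 82° counterclockwise sweep puts E at bearing -8°, so E = L + 10.1·(cos -8°, sin -8°) = (35.70, 8.694). Since A1 is tangent to ES there, LE ⟂ ES, so ES runs along (−sin -8°, cos -8°); with |ES| = 24.2, S = (39.07, 32.66). Then |CS| = |S − C| = 35.29.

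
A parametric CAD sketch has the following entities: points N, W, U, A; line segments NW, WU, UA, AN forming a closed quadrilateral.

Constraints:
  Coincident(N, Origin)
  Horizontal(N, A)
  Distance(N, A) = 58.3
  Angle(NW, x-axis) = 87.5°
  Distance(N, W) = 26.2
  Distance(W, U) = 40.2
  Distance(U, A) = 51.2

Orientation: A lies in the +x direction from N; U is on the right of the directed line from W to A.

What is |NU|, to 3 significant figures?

16.0

N is at the origin; NA is horizontal with |NA| = 58.3 and A in +x, so A = (58.3, 0). NW runs at 87.5° with |NW| = 26.2, so W = (1.14, 26.2). U is determined by |WU| = 40.2 and |UA| = 51.2 together: it lies at the intersection of circle(W, 40.2) and circle(A, 51.2). With |WA| = 62.9, the foot of the radical line on WA is 23.4 from W and the perpendicular offset is √(40.2² − 23.4²) = 32.7. Taking the right-of-WA solution: U = (8.85, -13.3).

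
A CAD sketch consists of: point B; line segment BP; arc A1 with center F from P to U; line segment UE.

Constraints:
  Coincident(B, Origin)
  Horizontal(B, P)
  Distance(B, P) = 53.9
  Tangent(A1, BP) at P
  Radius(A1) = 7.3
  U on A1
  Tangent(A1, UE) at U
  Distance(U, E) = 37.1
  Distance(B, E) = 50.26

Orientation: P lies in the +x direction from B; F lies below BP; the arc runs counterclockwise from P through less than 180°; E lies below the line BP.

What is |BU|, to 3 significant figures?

47.4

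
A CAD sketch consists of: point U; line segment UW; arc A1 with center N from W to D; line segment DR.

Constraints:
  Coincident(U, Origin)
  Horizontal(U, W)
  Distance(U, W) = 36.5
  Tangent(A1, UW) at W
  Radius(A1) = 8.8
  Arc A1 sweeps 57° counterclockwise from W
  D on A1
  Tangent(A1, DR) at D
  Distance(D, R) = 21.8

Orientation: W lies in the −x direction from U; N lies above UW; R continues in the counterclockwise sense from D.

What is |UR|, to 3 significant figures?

28.2

U is at the origin; UW is horizontal with |UW| = 36.5 and W on the −x side, so W = (-36.5, 0.00). Since A1 is tangent to UW there, NW ⟂ UW, so N = W + (0, 8.8) = (-36.5, 8.80). On A1, W sits at bearing -90° from N; a 57° counterclockwise sweep puts D at bearing -33°, so D = N + 8.8·(cos -33°, sin -33°) = (-29.1, 4.01). Since A1 is tangent to DR there, ND ⟂ DR, so DR runs along (−sin -33°, cos -33°); with |DR| = 21.8, R = (-17.2, 22.3). Then |UR| = |R − U| = 28.2.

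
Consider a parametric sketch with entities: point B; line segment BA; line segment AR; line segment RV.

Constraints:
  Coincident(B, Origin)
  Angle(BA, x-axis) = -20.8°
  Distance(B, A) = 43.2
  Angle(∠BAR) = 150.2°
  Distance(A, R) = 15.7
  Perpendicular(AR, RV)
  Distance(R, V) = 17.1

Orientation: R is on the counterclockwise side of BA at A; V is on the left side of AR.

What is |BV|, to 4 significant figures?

53.37

∠BAR = 150.2°, so AR runs at -20.8° + (180° − 150.2°) = 9.000° from the x-axis; with |AR| = 15.7, R = A + 15.7·(cos 9.000°, sin 9.000°) = (55.89, -12.88). AR ⟂ RV; with |RV| = 17.1 on the left of AR, V = R + 17.1·(-0.1564, 0.9877) = (53.22, 4.005). Then |BV| = |V − B| = 53.37.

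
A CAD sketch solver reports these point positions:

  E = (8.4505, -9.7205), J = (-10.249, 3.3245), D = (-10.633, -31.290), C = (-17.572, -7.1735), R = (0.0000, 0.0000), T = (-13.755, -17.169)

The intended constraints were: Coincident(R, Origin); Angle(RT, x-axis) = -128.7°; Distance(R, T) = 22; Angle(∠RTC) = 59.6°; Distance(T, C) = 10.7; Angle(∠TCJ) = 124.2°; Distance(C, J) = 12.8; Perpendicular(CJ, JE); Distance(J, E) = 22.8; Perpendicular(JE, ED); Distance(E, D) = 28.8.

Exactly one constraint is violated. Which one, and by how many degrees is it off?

Perpendicular(JE, ED) — off by 6.60°.

R = (0.00, 0.00) ✓; RT at -128.7° ✓; |RT| = 22.00 ✓; ∠RTC = 59.60° ✓; |TC| = 10.70 ✓; ∠TCJ = 124.2° ✓; |CJ| = 12.80 ✓; ∠(CJ, JE) = 90.00° ✓; |JE| = 22.80 ✓; ∠(JE, ED) = 96.60° ✗; |ED| = 28.80 ✓.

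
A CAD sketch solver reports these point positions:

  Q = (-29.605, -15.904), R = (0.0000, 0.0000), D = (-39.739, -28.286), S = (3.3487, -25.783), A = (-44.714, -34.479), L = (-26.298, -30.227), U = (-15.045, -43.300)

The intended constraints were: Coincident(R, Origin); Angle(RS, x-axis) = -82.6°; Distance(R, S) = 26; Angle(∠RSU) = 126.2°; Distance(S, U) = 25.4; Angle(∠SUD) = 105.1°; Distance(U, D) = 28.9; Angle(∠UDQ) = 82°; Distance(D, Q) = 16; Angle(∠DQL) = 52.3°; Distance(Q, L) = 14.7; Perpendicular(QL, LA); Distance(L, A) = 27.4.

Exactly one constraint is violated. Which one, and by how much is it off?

Distance(L, A) = 27.4 — off by 8.50.

R = (0.00, 0.00) ✓; RS at -82.60° ✓; |RS| = 26.00 ✓; ∠RSU = 126.2° ✓; |SU| = 25.40 ✓; ∠SUD = 105.1° ✓; |UD| = 28.90 ✓; ∠UDQ = 82.00° ✓; |DQ| = 16.00 ✓; ∠DQL = 52.30° ✓; |QL| = 14.70 ✓; ∠(QL, LA) = 90.00° ✓; |LA| = 18.90 ✗.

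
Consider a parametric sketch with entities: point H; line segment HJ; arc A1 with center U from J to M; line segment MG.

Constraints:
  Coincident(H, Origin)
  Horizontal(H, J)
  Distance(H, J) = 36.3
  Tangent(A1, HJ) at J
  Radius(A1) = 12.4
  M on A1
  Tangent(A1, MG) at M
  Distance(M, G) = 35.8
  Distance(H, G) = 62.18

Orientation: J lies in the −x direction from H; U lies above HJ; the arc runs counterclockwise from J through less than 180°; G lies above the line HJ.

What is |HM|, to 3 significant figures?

29.7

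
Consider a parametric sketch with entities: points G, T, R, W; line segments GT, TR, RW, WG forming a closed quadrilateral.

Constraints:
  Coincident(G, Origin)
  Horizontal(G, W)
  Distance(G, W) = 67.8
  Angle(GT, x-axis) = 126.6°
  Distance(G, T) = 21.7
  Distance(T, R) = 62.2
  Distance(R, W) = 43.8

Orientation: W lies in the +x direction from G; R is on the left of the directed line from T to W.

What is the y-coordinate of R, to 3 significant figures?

37.9

G is at the origin; GW is horizontal with |GW| = 67.8 and W in +x, so W = (67.8, 0). GT runs at 126.6° with |GT| = 21.7, so T = (-12.9, 17.4). R is determined by |TR| = 62.2 and |RW| = 43.8 together: it lies at the intersection of circle(T, 62.2) and circle(W, 43.8). With |TW| = 82.6, the foot of the radical line on TW is 53.1 from T and the perpendicular offset is √(62.2² − 53.1²) = 32.4. Taking the left-of-TW solution: R = (45.8, 37.9).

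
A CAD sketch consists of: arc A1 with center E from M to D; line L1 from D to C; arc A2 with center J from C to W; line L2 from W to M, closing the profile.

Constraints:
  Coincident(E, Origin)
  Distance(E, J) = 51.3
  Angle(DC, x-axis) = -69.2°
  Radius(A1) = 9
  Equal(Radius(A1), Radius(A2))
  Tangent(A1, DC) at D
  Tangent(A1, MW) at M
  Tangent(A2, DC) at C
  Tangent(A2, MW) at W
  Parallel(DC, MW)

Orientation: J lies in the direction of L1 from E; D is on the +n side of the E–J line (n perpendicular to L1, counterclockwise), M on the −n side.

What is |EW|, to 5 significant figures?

52.083

The slot axis is L1's direction at -69.2°, so u = (cos -69.2°, sin -69.2°) = (0.35511, -0.93483) and n = (−sin -69.2°, cos -69.2°) = (0.93483, 0.35511). E is at the origin and J lies 51.3 along u from E, so J = 51.3·u = (18.217, -47.957). Tangency of A1 to both parallel lines with radius 9.0 puts D and M at E ± 9.0·n: D = (8.4134, 3.1960), M = (-8.4134, -3.1960). Equal radii place C and W the same way about J: C = J + 9.0·n = (26.630, -44.761), W = J − 9.0·n = (9.8036, -51.153). Then |EW| = |W − E| = 52.083.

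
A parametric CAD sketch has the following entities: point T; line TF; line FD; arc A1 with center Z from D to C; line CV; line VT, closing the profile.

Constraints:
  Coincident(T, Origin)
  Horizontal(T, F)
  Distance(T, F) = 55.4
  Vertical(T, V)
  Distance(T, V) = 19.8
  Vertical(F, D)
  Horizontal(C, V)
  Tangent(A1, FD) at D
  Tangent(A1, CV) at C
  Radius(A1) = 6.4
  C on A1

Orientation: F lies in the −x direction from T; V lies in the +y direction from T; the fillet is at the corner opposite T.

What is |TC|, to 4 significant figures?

52.85

T is at the origin; TF is horizontal with |TF| = 55.4 and F on the −x side, so F = (-55.40, 0.000). T and V share the same x with |TV| = 19.8 and V on the +y side, so V = (0.000, 19.80). The virtual corner opposite T is at (-55.40, 19.80). Tangency of A1 to FD means the radius ZD is perpendicular to FD and tangency of A1 to CV means the radius ZC is perpendicular to CV, with radius 6.4, so the center Z sits 6.4 in from both sides at Z = (-49.00, 13.40). That places the tangent points at D = (-55.40, 13.40) on FD and C = (-49.00, 19.80) on CV. Then |TC| = |C − T| = 52.85.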